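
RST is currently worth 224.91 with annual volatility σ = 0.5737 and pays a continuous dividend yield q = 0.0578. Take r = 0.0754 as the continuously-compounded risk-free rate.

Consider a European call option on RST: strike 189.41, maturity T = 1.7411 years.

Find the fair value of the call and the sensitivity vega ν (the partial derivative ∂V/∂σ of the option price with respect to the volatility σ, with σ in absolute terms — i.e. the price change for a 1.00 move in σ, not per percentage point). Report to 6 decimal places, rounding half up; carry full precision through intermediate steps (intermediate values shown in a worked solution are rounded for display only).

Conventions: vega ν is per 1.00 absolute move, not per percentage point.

σ√T = 0.5737·√1.7411 = 0.757001
d₁ = (ln(S/K) + (r−q+σ²/2)T) / (σ√T) = (ln(224.91/189.41) + (0.0754−0.0578+0.5737²/2)·1.7411) / 0.757001 = (0.171786 + 0.317169) / 0.757001 = 0.645911
d₂ = d₁ − σ√T = 0.645911 − 0.757001 = -0.111091
e^{−rT} = 0.876973
e^{−qT} = 0.904263
N(d₁) = 0.740831,  N(d₂) = 0.455772
Call price V = S·e^{−qT}·N(d₁) − K·e^{−rT}·N(d₂) = 150.668569 − 75.707167 = 74.961402
φ(d₁) = (1/√(2π))·e^{−d₁²/2} = 0.323829
ν = S·e^{−qT}·φ(d₁)·√T = 86.902298

price = 74.961402
ν = 86.902298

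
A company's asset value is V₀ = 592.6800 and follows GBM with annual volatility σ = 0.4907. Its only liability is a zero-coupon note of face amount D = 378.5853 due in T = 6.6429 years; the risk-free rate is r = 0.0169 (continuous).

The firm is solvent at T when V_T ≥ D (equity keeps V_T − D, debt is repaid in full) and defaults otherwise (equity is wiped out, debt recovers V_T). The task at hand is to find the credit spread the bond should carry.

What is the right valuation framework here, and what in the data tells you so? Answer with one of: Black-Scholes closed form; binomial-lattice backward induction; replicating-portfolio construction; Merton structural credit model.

Key observation: assets follow a GBM and default happens iff V_T < 378.5853; valuing claims on that split (equity as a call, risky debt as the residual) is the structural model's definition.

framework: Merton structural credit model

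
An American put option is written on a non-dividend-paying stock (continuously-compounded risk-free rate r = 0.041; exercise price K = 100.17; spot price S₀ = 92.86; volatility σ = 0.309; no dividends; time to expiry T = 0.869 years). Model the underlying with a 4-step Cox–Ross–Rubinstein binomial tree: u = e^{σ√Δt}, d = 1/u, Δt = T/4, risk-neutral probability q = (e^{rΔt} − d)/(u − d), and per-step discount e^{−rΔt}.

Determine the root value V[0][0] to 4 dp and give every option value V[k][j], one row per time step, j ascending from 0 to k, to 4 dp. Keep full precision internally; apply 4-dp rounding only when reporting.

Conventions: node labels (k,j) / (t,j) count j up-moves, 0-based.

price = 13.8344
tree:
13.8344
21.0254 6.7485
30.5506 11.6880 1.8312
39.8890 19.7657 3.6587 0.0000
47.9747 30.5506 7.3100 0.0000 0.0000

Δt=0.21725  u=1.15491  d=0.86587  q=0.49501  discount=0.99113
step 4 (expiry): payoffs max(K−S,0) = 47.9747 30.5506 7.3100 0.0000 0.0000
k=3: (k=3,j=0): S=60.2810, K−S=39.8890, hold=39.0007 ⇒ V=39.8890 exercise | (k=3,j=1): S=80.4043, K−S=19.7657, hold=18.8774 ⇒ V=19.7657 exercise | (k=3,j=2): S=107.2452, K−S=0.0000, hold=3.6587 ⇒ V=3.6587 continue | (k=3,j=3): S=143.0463, K−S=0.0000, hold=0.0000 ⇒ V=0.0000 continue
k=2: (k=2,j=0): S=69.6194, K−S=30.5506, hold=29.6624 ⇒ V=30.5506 exercise | (k=2,j=1): S=92.8600, K−S=7.3100, hold=11.6880 ⇒ V=11.6880 continue | (k=2,j=2): S=123.8589, K−S=0.0000, hold=1.8312 ⇒ V=1.8312 continue
k=1: (k=1,j=0): S=80.4043, K−S=19.7657, hold=21.0254 ⇒ V=21.0254 continue | (k=1,j=1): S=107.2452, K−S=0.0000, hold=6.7485 ⇒ V=6.7485 continue
k=0: (k=0,j=0): S=92.8600, K−S=7.3100, hold=13.8344 ⇒ V=13.8344 continue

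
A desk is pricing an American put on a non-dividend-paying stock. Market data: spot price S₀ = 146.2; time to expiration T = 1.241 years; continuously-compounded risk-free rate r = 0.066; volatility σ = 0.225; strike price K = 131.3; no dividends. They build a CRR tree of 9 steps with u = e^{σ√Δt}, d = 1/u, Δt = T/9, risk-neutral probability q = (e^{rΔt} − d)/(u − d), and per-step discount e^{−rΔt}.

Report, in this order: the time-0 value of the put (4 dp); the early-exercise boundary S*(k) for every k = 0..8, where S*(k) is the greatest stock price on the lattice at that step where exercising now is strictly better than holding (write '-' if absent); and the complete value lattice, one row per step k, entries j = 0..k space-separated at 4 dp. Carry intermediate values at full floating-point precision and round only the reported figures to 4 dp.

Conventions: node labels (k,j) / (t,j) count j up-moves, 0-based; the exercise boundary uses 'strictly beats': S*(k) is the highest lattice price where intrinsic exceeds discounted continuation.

params: Δt=0.13789 u=1.08714 d=0.91984 q=0.53377 e^(-rΔt)=0.99094
t_9 payoffs: 62.3746 49.8390 35.0234 17.5134 0.0000 0.0000 0.0000 0.0000 0.0000 0.0000
t_8: node(8,0) S=74.9315 payoff=56.3685 vs cont=55.1790 → 56.3685 [stop]  node(8,1) S=88.5595 payoff=42.7405 vs cont=41.5510 → 42.7405 [stop]  node(8,2) S=104.6661 payoff=26.6339 vs cont=25.4444 → 26.6339 [stop]  node(8,3) S=123.7020 payoff=7.5980 vs cont=8.0912 → 8.0912 [wait]  node(8,4) S=146.2000 payoff=0.0000 vs cont=0.0000 → 0.0000 [wait]  node(8,5) S=172.7898 payoff=0.0000 vs cont=0.0000 → 0.0000 [wait]  node(8,6) S=204.2156 payoff=0.0000 vs cont=0.0000 → 0.0000 [wait]  node(8,7) S=241.3568 payoff=0.0000 vs cont=0.0000 → 0.0000 [wait]  node(8,8) S=285.2530 payoff=0.0000 vs cont=0.0000 → 0.0000 [wait]  ⇒ S*(8)=104.6661
t_7: node(7,0) S=81.4610 payoff=49.8390 vs cont=48.6495 → 49.8390 [stop]  node(7,1) S=96.2766 payoff=35.0234 vs cont=33.8339 → 35.0234 [stop]  node(7,2) S=113.7866 payoff=17.5134 vs cont=16.5847 → 17.5134 [stop]  node(7,3) S=134.4813 payoff=0.0000 vs cont=3.7382 → 3.7382 [wait]  node(7,4) S=158.9398 payoff=0.0000 vs cont=0.0000 → 0.0000 [wait]  node(7,5) S=187.8467 payoff=0.0000 vs cont=0.0000 → 0.0000 [wait]  node(7,6) S=222.0108 payoff=0.0000 vs cont=0.0000 → 0.0000 [wait]  node(7,7) S=262.3886 payoff=0.0000 vs cont=0.0000 → 0.0000 [wait]  ⇒ S*(7)=113.7866
t_6: node(6,0) S=88.5595 payoff=42.7405 vs cont=41.5510 → 42.7405 [stop]  node(6,1) S=104.6661 payoff=26.6339 vs cont=25.4444 → 26.6339 [stop]  node(6,2) S=123.7020 payoff=7.5980 vs cont=10.0685 → 10.0685 [wait]  node(6,3) S=146.2000 payoff=0.0000 vs cont=1.7271 → 1.7271 [wait]  node(6,4) S=172.7898 payoff=0.0000 vs cont=0.0000 → 0.0000 [wait]  node(6,5) S=204.2156 payoff=0.0000 vs cont=0.0000 → 0.0000 [wait]  node(6,6) S=241.3568 payoff=0.0000 vs cont=0.0000 → 0.0000 [wait]  ⇒ S*(6)=104.6661
t_5: node(5,0) S=96.2766 payoff=35.0234 vs cont=33.8339 → 35.0234 [stop]  node(5,1) S=113.7866 payoff=17.5134 vs cont=17.6306 → 17.6306 [wait]  node(5,2) S=134.4813 payoff=0.0000 vs cont=5.5652 → 5.5652 [wait]  node(5,3) S=158.9398 payoff=0.0000 vs cont=0.7979 → 0.7979 [wait]  node(5,4) S=187.8467 payoff=0.0000 vs cont=0.0000 → 0.0000 [wait]  node(5,5) S=222.0108 payoff=0.0000 vs cont=0.0000 → 0.0000 [wait]  ⇒ S*(5)=96.2766
t_4: node(4,0) S=104.6661 payoff=26.6339 vs cont=25.5064 → 26.6339 [stop]  node(4,1) S=123.7020 payoff=7.5980 vs cont=11.0890 → 11.0890 [wait]  node(4,2) S=146.2000 payoff=0.0000 vs cont=2.9932 → 2.9932 [wait]  node(4,3) S=172.7898 payoff=0.0000 vs cont=0.3686 → 0.3686 [wait]  node(4,4) S=204.2156 payoff=0.0000 vs cont=0.0000 → 0.0000 [wait]  ⇒ S*(4)=104.6661
t_3: node(3,0) S=113.7866 payoff=17.5134 vs cont=18.1704 → 18.1704 [wait]  node(3,1) S=134.4813 payoff=0.0000 vs cont=6.7064 → 6.7064 [wait]  node(3,2) S=158.9398 payoff=0.0000 vs cont=1.5779 → 1.5779 [wait]  node(3,3) S=187.8467 payoff=0.0000 vs cont=0.1703 → 0.1703 [wait]  ⇒ S*(3)=-
t_2: node(2,0) S=123.7020 payoff=7.5980 vs cont=11.9421 → 11.9421 [wait]  node(2,1) S=146.2000 payoff=0.0000 vs cont=3.9330 → 3.9330 [wait]  node(2,2) S=172.7898 payoff=0.0000 vs cont=0.8191 → 0.8191 [wait]  ⇒ S*(2)=-
t_1: node(1,0) S=134.4813 payoff=0.0000 vs cont=7.5976 → 7.5976 [wait]  node(1,1) S=158.9398 payoff=0.0000 vs cont=2.2503 → 2.2503 [wait]  ⇒ S*(1)=-
t_0: node(0,0) S=146.2000 payoff=0.0000 vs cont=4.7004 → 4.7004 [wait]  ⇒ S*(0)=-

price = 4.7004
boundary = - - - - 104.6661 96.2766 104.6661 113.7866 104.6661
tree:
4.7004
7.5976 2.2503
11.9421 3.9330 0.8191
18.1704 6.7064 1.5779 0.1703
26.6339 11.0890 2.9932 0.3686 0.0000
35.0234 17.6306 5.5652 0.7979 0.0000 0.0000
42.7405 26.6339 10.0685 1.7271 0.0000 0.0000 0.0000
49.8390 35.0234 17.5134 3.7382 0.0000 0.0000 0.0000 0.0000
56.3685 42.7405 26.6339 8.0912 0.0000 0.0000 0.0000 0.0000 0.0000
62.3746 49.8390 35.0234 17.5134 0.0000 0.0000 0.0000 0.0000 0.0000 0.0000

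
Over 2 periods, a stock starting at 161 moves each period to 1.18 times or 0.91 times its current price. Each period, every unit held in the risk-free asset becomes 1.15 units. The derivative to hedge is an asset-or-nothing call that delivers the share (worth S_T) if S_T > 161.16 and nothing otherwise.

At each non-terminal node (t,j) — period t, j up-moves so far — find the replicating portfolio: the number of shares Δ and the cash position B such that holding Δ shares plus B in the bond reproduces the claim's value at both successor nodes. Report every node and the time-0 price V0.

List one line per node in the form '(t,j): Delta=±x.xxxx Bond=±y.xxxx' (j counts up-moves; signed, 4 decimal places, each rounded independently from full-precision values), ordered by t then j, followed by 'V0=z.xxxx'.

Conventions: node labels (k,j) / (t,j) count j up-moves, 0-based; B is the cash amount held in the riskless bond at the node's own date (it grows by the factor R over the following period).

(0,0): Delta=1.2963 Bond=-48.9541
(1,0): Delta=4.3704 Bond=-506.6745
(1,1): Delta=1.0000 Bond=0.0000
V0=159.7554

Since d<R<u, set p* = (R−d)/(u−d) = 0.8889; price each node as the discounted p*-expectation of its children.
Payoffs at expiry: V(2,0)=0.0000, V(2,1)=172.8818, V(2,2)=224.1764
Node (1,0) S=146.5100: V=(p*·172.8818+(1−p*)·0.0000)/1.15=133.6284; Δ=(172.8818−0.0000)/(172.8818−133.3241)=4.3704; B=V−Δ·S=-506.6745
Node (1,1) S=189.9800: V=(p*·224.1764+(1−p*)·172.8818)/1.15=189.9800; Δ=(224.1764−172.8818)/(224.1764−172.8818)=1.0000; B=V−Δ·S=0.0000
Node (0,0) S=161.0000: V=(p*·189.9800+(1−p*)·133.6284)/1.15=159.7554; Δ=(189.9800−133.6284)/(189.9800−146.5100)=1.2963; B=V−Δ·S=-48.9541
Verification: the root portfolio costs Δ(0,0)·S0 + B(0,0) = 159.7554, matching V0.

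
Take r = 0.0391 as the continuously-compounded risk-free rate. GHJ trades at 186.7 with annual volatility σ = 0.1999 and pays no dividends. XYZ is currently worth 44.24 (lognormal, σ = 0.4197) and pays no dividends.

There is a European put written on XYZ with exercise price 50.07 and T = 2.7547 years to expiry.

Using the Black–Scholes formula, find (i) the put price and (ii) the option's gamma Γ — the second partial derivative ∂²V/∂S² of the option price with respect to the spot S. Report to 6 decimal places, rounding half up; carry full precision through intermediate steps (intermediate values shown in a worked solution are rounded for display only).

price = 12.509573
Γ = 0.012279

σ√T = 0.4197·√2.7547 = 0.696588
d₁ = (ln(S/K) + (r+σ²/2)T) / (σ√T) = (ln(44.24/50.07) + (0.0391+0.4197²/2)·2.7547) / 0.696588 = (-0.123793 + 0.350326) / 0.696588 = 0.325205
d₂ = d₁ − σ√T = 0.325205 − 0.696588 = -0.371384
e^{−rT} = 0.897889
N(−d₁) = 0.372513,  N(−d₂) = 0.644824
Put price V = K·e^{−rT}·N(−d₂) − S·N(−d₁) = 28.989553 − 16.479981 = 12.509573
φ(d₁) = (1/√(2π))·e^{−d₁²/2} = 0.378395
Γ = φ(d₁) / (S·σ·√T) = 0.012279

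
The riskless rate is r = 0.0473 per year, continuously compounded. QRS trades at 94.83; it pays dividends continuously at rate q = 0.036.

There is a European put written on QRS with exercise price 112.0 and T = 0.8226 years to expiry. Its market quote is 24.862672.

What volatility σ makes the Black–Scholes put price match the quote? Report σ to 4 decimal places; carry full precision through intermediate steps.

sigma = 0.4413

At σ = 0.4413 the Black–Scholes value reproduces the quote:
σ√T = 0.4413·√0.8226 = 0.400247
d₁ = (ln(S/K) + (r−q+σ²/2)T) / (σ√T) = (ln(94.83/112.0) + (0.0473−0.036+0.4413²/2)·0.8226) / 0.400247 = (-0.166413 + 0.089394) / 0.400247 = -0.192428
d₂ = d₁ − σ√T = -0.192428 − 0.400247 = -0.592675
e^{−rT} = 0.961838
e^{−qT} = 0.970821
N(−d₁) = 0.576297,  N(−d₂) = 0.723301
V = K·e^{−rT}·N(−d₂) − S·e^{−qT}·N(−d₁) = 77.918211 − 53.055539 = 24.862672 (the quoted price), and the Black–Scholes price is strictly increasing in σ, so σ is unique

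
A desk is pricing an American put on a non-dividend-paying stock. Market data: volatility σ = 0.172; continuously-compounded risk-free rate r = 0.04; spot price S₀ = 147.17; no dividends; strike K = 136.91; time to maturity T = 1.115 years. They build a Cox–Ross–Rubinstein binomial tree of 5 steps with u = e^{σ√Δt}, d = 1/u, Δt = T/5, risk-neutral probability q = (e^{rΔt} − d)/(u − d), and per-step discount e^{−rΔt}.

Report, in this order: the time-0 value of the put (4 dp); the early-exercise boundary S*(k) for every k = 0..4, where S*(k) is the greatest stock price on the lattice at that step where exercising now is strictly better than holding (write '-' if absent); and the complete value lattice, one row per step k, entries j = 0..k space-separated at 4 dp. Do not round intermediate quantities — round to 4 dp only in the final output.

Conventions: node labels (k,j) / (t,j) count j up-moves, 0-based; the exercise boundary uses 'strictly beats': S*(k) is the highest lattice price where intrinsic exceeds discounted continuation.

price = 4.1557
boundary = - - - 115.3439 125.1035
tree:
4.1557
7.4641 1.3475
12.9870 2.7850 0.1197
21.5661 5.7420 0.2596 0.0000
30.5643 11.8065 0.5630 0.0000 0.0000
38.8606 21.5661 1.2211 0.0000 0.0000 0.0000

params: Δt=0.22300 u=1.08461 d=0.92199 q=0.53480 e^(-rΔt)=0.99112
t_5 payoffs: 38.8606 21.5661 1.2211 0.0000 0.0000 0.0000
t_4: node(4,0) S=106.3457 payoff=30.5643 vs cont=29.3485 → 30.5643 [stop]  node(4,1) S=125.1035 payoff=11.8065 vs cont=10.5907 → 11.8065 [stop]  node(4,2) S=147.1700 payoff=0.0000 vs cont=0.5630 → 0.5630 [wait]  node(4,3) S=173.1287 payoff=0.0000 vs cont=0.0000 → 0.0000 [wait]  node(4,4) S=203.6661 payoff=0.0000 vs cont=0.0000 → 0.0000 [wait]  ⇒ S*(4)=125.1035
t_3: node(3,0) S=115.3439 payoff=21.5661 vs cont=20.3503 → 21.5661 [stop]  node(3,1) S=135.6889 payoff=1.2211 vs cont=5.7420 → 5.7420 [wait]  node(3,2) S=159.6225 payoff=0.0000 vs cont=0.2596 → 0.2596 [wait]  node(3,3) S=187.7776 payoff=0.0000 vs cont=0.0000 → 0.0000 [wait]  ⇒ S*(3)=115.3439
t_2: node(2,0) S=125.1035 payoff=11.8065 vs cont=12.9870 → 12.9870 [wait]  node(2,1) S=147.1700 payoff=0.0000 vs cont=2.7850 → 2.7850 [wait]  node(2,2) S=173.1287 payoff=0.0000 vs cont=0.1197 → 0.1197 [wait]  ⇒ S*(2)=-
t_1: node(1,0) S=135.6889 payoff=1.2211 vs cont=7.4641 → 7.4641 [wait]  node(1,1) S=159.6225 payoff=0.0000 vs cont=1.3475 → 1.3475 [wait]  ⇒ S*(1)=-
t_0: node(0,0) S=147.1700 payoff=0.0000 vs cont=4.1557 → 4.1557 [wait]  ⇒ S*(0)=-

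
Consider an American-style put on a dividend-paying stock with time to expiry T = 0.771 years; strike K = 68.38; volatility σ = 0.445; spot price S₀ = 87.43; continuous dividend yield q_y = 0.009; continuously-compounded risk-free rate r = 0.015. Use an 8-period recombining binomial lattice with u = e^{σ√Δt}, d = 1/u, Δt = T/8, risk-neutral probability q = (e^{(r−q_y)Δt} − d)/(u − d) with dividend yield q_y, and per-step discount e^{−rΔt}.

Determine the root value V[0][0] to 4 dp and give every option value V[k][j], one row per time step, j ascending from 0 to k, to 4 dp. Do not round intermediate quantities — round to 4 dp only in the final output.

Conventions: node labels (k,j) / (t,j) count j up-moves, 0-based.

Δt=0.09638, u=1.14814, d=0.87097, q=0.46760, disc=e^(-rΔt)=0.99856
k=8 terminal: V=max(K-S,0) → 39.4274 30.2136 18.0677 2.0565 0.0000 0.0000 0.0000 0.0000 0.0000
k=7: j=0 S=33.2418 intr=35.1382 cont=35.0683 V=35.1382[EX]; j=1 S=43.8205 intr=24.5595 cont=24.4987 V=24.5595[EX]; j=2 S=57.7658 intr=10.6142 cont=10.5655 V=10.6142[EX]; j=3 S=76.1489 intr=0.0000 cont=1.0933 V=1.0933[hold]; j=4 S=100.3823 intr=0.0000 cont=0.0000 V=0.0000[hold]; j=5 S=132.3275 intr=0.0000 cont=0.0000 V=0.0000[hold]; j=6 S=174.4389 intr=0.0000 cont=0.0000 V=0.0000[hold]; j=7 S=229.9517 intr=0.0000 cont=0.0000 V=0.0000[hold]
k=6: j=0 S=38.1664 intr=30.2136 cont=30.1479 V=30.2136[EX]; j=1 S=50.3123 intr=18.0677 cont=18.0125 V=18.0677[EX]; j=2 S=66.3235 intr=2.0565 cont=6.1533 V=6.1533[hold]; j=3 S=87.4300 intr=0.0000 cont=0.5812 V=0.5812[hold]; j=4 S=115.2534 intr=0.0000 cont=0.0000 V=0.0000[hold]; j=5 S=151.9311 intr=0.0000 cont=0.0000 V=0.0000[hold]; j=6 S=200.2811 intr=0.0000 cont=0.0000 V=0.0000[hold]
k=5: j=0 S=43.8205 intr=24.5595 cont=24.4987 V=24.5595[EX]; j=1 S=57.7658 intr=10.6142 cont=12.4784 V=12.4784[hold]; j=2 S=76.1489 intr=0.0000 cont=3.5426 V=3.5426[hold]; j=3 S=100.3823 intr=0.0000 cont=0.3090 V=0.3090[hold]; j=4 S=132.3275 intr=0.0000 cont=0.0000 V=0.0000[hold]; j=5 S=174.4389 intr=0.0000 cont=0.0000 V=0.0000[hold]
k=4: j=0 S=50.3123 intr=18.0677 cont=18.8830 V=18.8830[hold]; j=1 S=66.3235 intr=2.0565 cont=8.2880 V=8.2880[hold]; j=2 S=87.4300 intr=0.0000 cont=2.0276 V=2.0276[hold]; j=3 S=115.2534 intr=0.0000 cont=0.1643 V=0.1643[hold]; j=4 S=151.9311 intr=0.0000 cont=0.0000 V=0.0000[hold]
k=3: j=0 S=57.7658 intr=10.6142 cont=13.9086 V=13.9086[hold]; j=1 S=76.1489 intr=0.0000 cont=5.3529 V=5.3529[hold]; j=2 S=100.3823 intr=0.0000 cont=1.1546 V=1.1546[hold]; j=3 S=132.3275 intr=0.0000 cont=0.0873 V=0.0873[hold]
k=2: j=0 S=66.3235 intr=2.0565 cont=9.8936 V=9.8936[hold]; j=1 S=87.4300 intr=0.0000 cont=3.3849 V=3.3849[hold]; j=2 S=115.2534 intr=0.0000 cont=0.6546 V=0.6546[hold]
k=1: j=0 S=76.1489 intr=0.0000 cont=6.8402 V=6.8402[hold]; j=1 S=100.3823 intr=0.0000 cont=2.1051 V=2.1051[hold]
k=0: j=0 S=87.4300 intr=0.0000 cont=4.6194 V=4.6194[hold]

price = 4.6194
tree:
4.6194
6.8402 2.1051
9.8936 3.3849 0.6546
13.9086 5.3529 1.1546 0.0873
18.8830 8.2880 2.0276 0.1643 0.0000
24.5595 12.4784 3.5426 0.3090 0.0000 0.0000
30.2136 18.0677 6.1533 0.5812 0.0000 0.0000 0.0000
35.1382 24.5595 10.6142 1.0933 0.0000 0.0000 0.0000 0.0000
39.4274 30.2136 18.0677 2.0565 0.0000 0.0000 0.0000 0.0000 0.0000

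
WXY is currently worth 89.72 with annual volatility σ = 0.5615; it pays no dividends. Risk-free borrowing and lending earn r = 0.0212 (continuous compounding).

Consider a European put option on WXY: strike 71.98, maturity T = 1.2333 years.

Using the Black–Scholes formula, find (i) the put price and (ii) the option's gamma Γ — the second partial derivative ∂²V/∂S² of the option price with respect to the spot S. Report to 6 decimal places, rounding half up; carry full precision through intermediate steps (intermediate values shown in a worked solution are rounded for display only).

price = 11.216574
Γ = 0.005554

σ√T = 0.5615·√1.2333 = 0.623568
d₁ = (ln(S/K) + (r+σ²/2)T) / (σ√T) = (ln(89.72/71.98) + (0.0212+0.5615²/2)·1.2333) / 0.623568 = (0.220305 + 0.220565) / 0.623568 = 0.707012
d₂ = d₁ − σ√T = 0.707012 − 0.623568 = 0.083443
e^{−rT} = 0.974193
N(−d₁) = 0.239780,  N(−d₂) = 0.466750
Put price V = K·e^{−rT}·N(−d₂) − S·N(−d₁) = 32.729601 − 21.513027 = 11.216574
φ(d₁) = (1/√(2π))·e^{−d₁²/2} = 0.310717
Γ = φ(d₁) / (S·σ·√T) = 0.005554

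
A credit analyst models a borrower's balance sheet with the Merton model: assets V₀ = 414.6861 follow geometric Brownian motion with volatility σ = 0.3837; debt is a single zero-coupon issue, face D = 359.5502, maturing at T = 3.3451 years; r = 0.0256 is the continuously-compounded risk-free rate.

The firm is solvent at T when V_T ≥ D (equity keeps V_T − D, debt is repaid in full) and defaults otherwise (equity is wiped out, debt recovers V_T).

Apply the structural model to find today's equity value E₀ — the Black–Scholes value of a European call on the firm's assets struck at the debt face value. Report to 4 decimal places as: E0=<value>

E0=149.5856

Equity is a call on the firm's assets struck at D = 359.5502:
d₁ = [ln(V₀/D) + (r + σ²/2)T] / (σ√T)
   = [ln(414.6861/359.5502) + (0.0256 + 0.5·0.3837²)·3.3451] / (0.3837·√3.3451)
   = [0.142668 + 0.331877] / 0.701773 = 0.676209
d₂ = d₁ − σ√T = 0.676209 − 0.701773 = -0.025563
N(d₁) = 0.750546,  N(d₂) = 0.489803,  e^(−rT) = 0.917930
E₀ = V₀·N(d₁) − D·e^(−rT)·N(d₂)
   = 414.6861·0.750546 − 359.5502·0.917930·0.489803 = 149.585633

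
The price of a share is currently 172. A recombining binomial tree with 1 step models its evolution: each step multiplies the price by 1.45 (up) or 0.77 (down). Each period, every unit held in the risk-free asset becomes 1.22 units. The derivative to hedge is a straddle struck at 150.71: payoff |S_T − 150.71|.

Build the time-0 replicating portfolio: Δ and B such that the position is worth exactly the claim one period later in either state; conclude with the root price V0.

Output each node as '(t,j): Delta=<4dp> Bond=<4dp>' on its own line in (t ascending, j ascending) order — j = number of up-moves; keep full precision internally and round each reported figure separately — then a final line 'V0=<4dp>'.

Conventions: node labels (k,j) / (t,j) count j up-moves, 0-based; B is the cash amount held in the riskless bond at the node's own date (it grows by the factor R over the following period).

Risk-neutral probability p* = (R−d)/(u−d) = (1.22−0.77)/(1.45−0.77) = 0.6618.
Expiry values: V(1,0)=18.2700, V(1,1)=98.6900
Node (0,0) S=172.0000: V=(p*·98.6900+(1−p*)·18.2700)/1.22=58.5976; Δ=(98.6900−18.2700)/(249.4000−132.4400)=0.6876; B=V−Δ·S=-59.6671
Check: Δ(0,0)·S0 + B(0,0) = 58.5976 = V0.

(0,0): Delta=0.6876 Bond=-59.6671
V0=58.5976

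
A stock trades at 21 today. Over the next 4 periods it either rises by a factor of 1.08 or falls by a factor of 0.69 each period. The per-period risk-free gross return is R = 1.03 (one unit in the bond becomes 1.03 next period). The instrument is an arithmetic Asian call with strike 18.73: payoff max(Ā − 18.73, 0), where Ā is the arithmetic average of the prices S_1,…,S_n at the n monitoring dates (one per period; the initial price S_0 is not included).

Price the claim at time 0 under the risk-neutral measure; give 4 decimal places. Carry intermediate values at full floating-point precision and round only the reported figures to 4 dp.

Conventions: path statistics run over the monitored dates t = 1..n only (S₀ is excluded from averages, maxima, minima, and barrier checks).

price = 3.9621

Set p* = 0.8718 (from d < R < u); the path-dependent value is the discounted p*-expectation over all price paths.
Enumerate all 2^4 = 16 price paths (U = up ×1.08, D = down ×0.69); each path with k up-moves has probability p*^k·(1−p*)^(4−k).
DDDD: Ā=9.0367, payoff=0.0000, prob=0.000270
UDDD: Ā=14.1444, payoff=0.0000, prob=0.001837
DUDD: Ā=12.0969, payoff=0.0000, prob=0.001837
UUDD: Ā=18.9343, payoff=0.2043, prob=0.012492
DDUD: Ā=10.6842, payoff=0.0000, prob=0.001837
UDUD: Ā=16.7230, payoff=0.0000, prob=0.012492
DUUD: Ā=14.6755, payoff=0.0000, prob=0.012492
UUUD: Ā=22.9704, payoff=4.2404, prob=0.084947
DDDU: Ā=9.7093, payoff=0.0000, prob=0.001837
UDDU: Ā=15.1972, payoff=0.0000, prob=0.012492
DUDU: Ā=13.1497, payoff=0.0000, prob=0.012492
UUDU: Ā=20.5822, payoff=1.8522, prob=0.084947
DDUU: Ā=11.7370, payoff=0.0000, prob=0.012492
UDUU: Ā=18.3709, payoff=0.0000, prob=0.084947
DUUU: Ā=16.3234, payoff=0.0000, prob=0.084947
UUUU: Ā=25.5497, payoff=6.8197, prob=0.577640
Price = Σ prob·payoff / R^4 = 4.459405 / 1.125509 = 3.9621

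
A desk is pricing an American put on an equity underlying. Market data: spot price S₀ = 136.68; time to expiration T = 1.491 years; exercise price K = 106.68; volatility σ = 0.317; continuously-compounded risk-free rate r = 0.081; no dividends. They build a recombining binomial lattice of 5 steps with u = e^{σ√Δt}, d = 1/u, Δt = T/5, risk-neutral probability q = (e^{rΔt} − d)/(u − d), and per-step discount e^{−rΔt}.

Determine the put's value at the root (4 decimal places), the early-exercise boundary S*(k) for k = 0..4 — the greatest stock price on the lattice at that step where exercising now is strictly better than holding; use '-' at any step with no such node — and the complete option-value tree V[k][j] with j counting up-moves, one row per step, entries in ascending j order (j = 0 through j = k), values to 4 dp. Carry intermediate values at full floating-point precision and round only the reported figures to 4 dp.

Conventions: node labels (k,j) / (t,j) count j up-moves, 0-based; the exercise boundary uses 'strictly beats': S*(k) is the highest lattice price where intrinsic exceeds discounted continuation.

price = 4.2730
boundary = - - - 81.3144 68.3893
tree:
4.2730
7.9728 1.1518
14.4903 2.4951 0.0000
25.3656 5.4052 0.0000 0.0000
38.2907 11.7092 0.0000 0.0000 0.0000
49.1613 25.3656 0.0000 0.0000 0.0000 0.0000

Δt=0.29820, u=1.18899, d=0.84105, q=0.52710, disc=e^(-rΔt)=0.97614
k=5 terminal: V=max(K-S,0) → 49.1613 25.3656 0.0000 0.0000 0.0000 0.0000
k=4: j=0 S=68.3893 intr=38.2907 cont=35.7448 V=38.2907[EX]; j=1 S=96.6822 intr=9.9978 cont=11.7092 V=11.7092[hold]; j=2 S=136.6800 intr=0.0000 cont=0.0000 V=0.0000[hold]; j=3 S=193.2250 intr=0.0000 cont=0.0000 V=0.0000[hold]; j=4 S=273.1628 intr=0.0000 cont=0.0000 V=0.0000[hold]  S*(4)=68.3893
k=3: j=0 S=81.3144 intr=25.3656 cont=23.7003 V=25.3656[EX]; j=1 S=114.9545 intr=0.0000 cont=5.4052 V=5.4052[hold]; j=2 S=162.5115 intr=0.0000 cont=0.0000 V=0.0000[hold]; j=3 S=229.7431 intr=0.0000 cont=0.0000 V=0.0000[hold]  S*(3)=81.3144
k=2: j=0 S=96.6822 intr=9.9978 cont=14.4903 V=14.4903[hold]; j=1 S=136.6800 intr=0.0000 cont=2.4951 V=2.4951[hold]; j=2 S=193.2250 intr=0.0000 cont=0.0000 V=0.0000[hold]  S*(2)=-
k=1: j=0 S=114.9545 intr=0.0000 cont=7.9728 V=7.9728[hold]; j=1 S=162.5115 intr=0.0000 cont=1.1518 V=1.1518[hold]  S*(1)=-
k=0: j=0 S=136.6800 intr=0.0000 cont=4.2730 V=4.2730[hold]  S*(0)=-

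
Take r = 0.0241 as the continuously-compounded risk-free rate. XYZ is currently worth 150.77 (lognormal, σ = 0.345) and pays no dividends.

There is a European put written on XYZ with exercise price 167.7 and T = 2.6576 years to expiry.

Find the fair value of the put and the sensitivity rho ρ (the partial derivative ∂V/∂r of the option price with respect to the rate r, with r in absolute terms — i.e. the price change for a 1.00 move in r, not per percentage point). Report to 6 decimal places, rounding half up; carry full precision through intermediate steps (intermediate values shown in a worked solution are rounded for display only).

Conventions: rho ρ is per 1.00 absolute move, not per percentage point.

price = 37.468089
ρ = -267.240562

σ√T = 0.345·√2.6576 = 0.562424
d₁ = (ln(S/K) + (r+σ²/2)T) / (σ√T) = (ln(150.77/167.7) + (0.0241+0.345²/2)·2.6576) / 0.562424 = (-0.106421 + 0.222209) / 0.562424 = 0.205872
d₂ = d₁ − σ√T = 0.205872 − 0.562424 = -0.356552
e^{−rT} = 0.937960
N(−d₁) = 0.418445,  N(−d₂) = 0.639286
Put price V = K·e^{−rT}·N(−d₂) − S·N(−d₁) = 100.557105 − 63.089016 = 37.468089
ρ = −K·T·e^{−rT}·N(−d₂) = -267.240562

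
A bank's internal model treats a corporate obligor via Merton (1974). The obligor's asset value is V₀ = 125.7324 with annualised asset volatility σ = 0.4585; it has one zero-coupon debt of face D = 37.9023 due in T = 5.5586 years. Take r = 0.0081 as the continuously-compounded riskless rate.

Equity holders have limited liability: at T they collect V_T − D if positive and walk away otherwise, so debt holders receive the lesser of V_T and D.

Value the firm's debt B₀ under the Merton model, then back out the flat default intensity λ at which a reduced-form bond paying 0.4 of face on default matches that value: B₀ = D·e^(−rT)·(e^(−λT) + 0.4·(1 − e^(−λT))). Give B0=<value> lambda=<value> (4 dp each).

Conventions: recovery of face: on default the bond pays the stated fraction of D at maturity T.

B0=32.1275 lambda=0.0377

Equity is a call on the firm's assets struck at D = 37.9023:
d₁ = [ln(V₀/D) + (r + σ²/2)T] / (σ√T)
   = [ln(125.7324/37.9023) + (0.0081 + 0.5·0.4585²)·5.5586] / (0.4585·√5.5586)
   = [1.199144 + 0.629295] / 1.080991 = 1.691447
d₂ = d₁ − σ√T = 1.691447 − 1.080991 = 0.610457
N(d₁) = 0.954624,  N(d₂) = 0.729220,  e^(−rT) = 0.955974
E₀ = V₀·N(d₁) − D·e^(−rT)·N(d₂)
   = 125.7324·0.954624 − 37.9023·0.955974·0.729220 = 93.604923
B₀ = V₀ − E₀ = 125.7324 − 93.604923 = 32.127477
e^(−λT) = (B₀·e^(rT)/D − 0.4)/(1 − 0.4) = (32.1275·1.046054/37.9023 − 0.4)/0.6 = 0.81112794
λ = −ln(0.81112794)/5.5586 = 0.037659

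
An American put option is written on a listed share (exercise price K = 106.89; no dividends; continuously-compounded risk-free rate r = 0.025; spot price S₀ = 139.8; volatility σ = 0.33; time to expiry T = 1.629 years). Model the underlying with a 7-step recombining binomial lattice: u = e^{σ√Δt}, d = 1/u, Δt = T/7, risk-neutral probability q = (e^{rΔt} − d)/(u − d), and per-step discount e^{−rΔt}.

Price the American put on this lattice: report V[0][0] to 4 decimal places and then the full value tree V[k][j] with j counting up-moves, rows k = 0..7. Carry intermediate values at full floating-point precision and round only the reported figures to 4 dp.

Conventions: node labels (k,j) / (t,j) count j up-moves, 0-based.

price = 7.1411
tree:
7.1411
10.9927 3.0310
16.4747 5.1530 0.7556
23.8835 8.6020 1.4575 0.0000
33.2093 14.0123 2.8113 0.0000 0.0000
43.8200 22.0516 5.4225 0.0000 0.0000 0.0000
53.1019 32.9363 10.4593 0.0000 0.0000 0.0000 0.0000
61.0179 43.8200 20.1745 0.0000 0.0000 0.0000 0.0000 0.0000

Δt=0.23271  u=1.17256  d=0.85283  q=0.47853  discount=0.99420
step 7 (expiry): payoffs max(K−S,0) = 61.0179 43.8200 20.1745 0.0000 0.0000 0.0000 0.0000 0.0000
k=6: (k=6,j=0): S=53.7881, K−S=53.1019, hold=52.4819 ⇒ V=53.1019 exercise | (k=6,j=1): S=73.9537, K−S=32.9363, hold=32.3163 ⇒ V=32.9363 exercise | (k=6,j=2): S=101.6795, K−S=5.2105, hold=10.4593 ⇒ V=10.4593 continue | (k=6,j=3): S=139.8000, K−S=0.0000, hold=0.0000 ⇒ V=0.0000 continue | (k=6,j=4): S=192.2122, K−S=0.0000, hold=0.0000 ⇒ V=0.0000 continue | (k=6,j=5): S=264.2742, K−S=0.0000, hold=0.0000 ⇒ V=0.0000 continue | (k=6,j=6): S=363.3527, K−S=0.0000, hold=0.0000 ⇒ V=0.0000 continue
k=5: (k=5,j=0): S=63.0700, K−S=43.8200, hold=43.1999 ⇒ V=43.8200 exercise | (k=5,j=1): S=86.7155, K−S=20.1745, hold=22.0516 ⇒ V=22.0516 continue | (k=5,j=2): S=119.2258, K−S=0.0000, hold=5.4225 ⇒ V=5.4225 continue | (k=5,j=3): S=163.9246, K−S=0.0000, hold=0.0000 ⇒ V=0.0000 continue | (k=5,j=4): S=225.3813, K−S=0.0000, hold=0.0000 ⇒ V=0.0000 continue | (k=5,j=5): S=309.8786, K−S=0.0000, hold=0.0000 ⇒ V=0.0000 continue
k=4: (k=4,j=0): S=73.9537, K−S=32.9363, hold=33.2093 ⇒ V=33.2093 continue | (k=4,j=1): S=101.6795, K−S=5.2105, hold=14.0123 ⇒ V=14.0123 continue | (k=4,j=2): S=139.8000, K−S=0.0000, hold=2.8113 ⇒ V=2.8113 continue | (k=4,j=3): S=192.2122, K−S=0.0000, hold=0.0000 ⇒ V=0.0000 continue | (k=4,j=4): S=264.2742, K−S=0.0000, hold=0.0000 ⇒ V=0.0000 continue
k=3: (k=3,j=0): S=86.7155, K−S=20.1745, hold=23.8835 ⇒ V=23.8835 continue | (k=3,j=1): S=119.2258, K−S=0.0000, hold=8.6020 ⇒ V=8.6020 continue | (k=3,j=2): S=163.9246, K−S=0.0000, hold=1.4575 ⇒ V=1.4575 continue | (k=3,j=3): S=225.3813, K−S=0.0000, hold=0.0000 ⇒ V=0.0000 continue
k=2: (k=2,j=0): S=101.6795, K−S=5.2105, hold=16.4747 ⇒ V=16.4747 continue | (k=2,j=1): S=139.8000, K−S=0.0000, hold=5.1530 ⇒ V=5.1530 continue | (k=2,j=2): S=192.2122, K−S=0.0000, hold=0.7556 ⇒ V=0.7556 continue
k=1: (k=1,j=0): S=119.2258, K−S=0.0000, hold=10.9927 ⇒ V=10.9927 continue | (k=1,j=1): S=163.9246, K−S=0.0000, hold=3.0310 ⇒ V=3.0310 continue
k=0: (k=0,j=0): S=139.8000, K−S=0.0000, hold=7.1411 ⇒ V=7.1411 continue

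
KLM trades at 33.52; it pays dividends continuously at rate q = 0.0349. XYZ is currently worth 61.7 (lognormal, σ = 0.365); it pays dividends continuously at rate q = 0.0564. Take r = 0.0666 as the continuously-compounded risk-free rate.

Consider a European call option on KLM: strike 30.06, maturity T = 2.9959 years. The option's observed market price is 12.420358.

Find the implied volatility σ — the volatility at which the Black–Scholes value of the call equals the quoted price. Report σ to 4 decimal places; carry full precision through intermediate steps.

At σ = 0.5134 the Black–Scholes value reproduces the quote:
σ√T = 0.5134·√2.9959 = 0.888627
d₁ = (ln(S/K) + (r−q+σ²/2)T) / (σ√T) = (ln(33.52/30.06) + (0.0666−0.0349+0.5134²/2)·2.9959) / 0.888627 = (0.108947 + 0.489799) / 0.888627 = 0.673788
d₂ = d₁ − σ√T = 0.673788 − 0.888627 = -0.214839
e^{−rT} = 0.819118
e^{−qT} = 0.900724
N(d₁) = 0.749777,  N(d₂) = 0.414946
V = S·e^{−qT}·N(d₁) − K·e^{−rT}·N(d₂) = 22.637452 − 10.217094 = 12.420358 (equal to the quote); since ∂V/∂σ > 0 for all σ, the implied volatility is unique

sigma = 0.5134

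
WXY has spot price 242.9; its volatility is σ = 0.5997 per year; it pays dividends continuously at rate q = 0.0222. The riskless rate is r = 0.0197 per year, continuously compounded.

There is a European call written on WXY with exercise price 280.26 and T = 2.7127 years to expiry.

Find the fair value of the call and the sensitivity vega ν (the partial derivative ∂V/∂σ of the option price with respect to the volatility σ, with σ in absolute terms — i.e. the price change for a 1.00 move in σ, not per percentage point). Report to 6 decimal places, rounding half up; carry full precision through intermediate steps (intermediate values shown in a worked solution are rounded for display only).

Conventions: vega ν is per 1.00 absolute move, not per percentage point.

σ√T = 0.5997·√2.7127 = 0.987722
d₁ = (ln(S/K) + (r−q+σ²/2)T) / (σ√T) = (ln(242.9/280.26) + (0.0197−0.0222+0.5997²/2)·2.7127) / 0.987722 = (-0.143068 + 0.481016) / 0.987722 = 0.342149
d₂ = d₁ − σ√T = 0.342149 − 0.987722 = -0.645574
e^{−rT} = 0.947963
e^{−qT} = 0.941556
N(d₁) = 0.633881,  N(d₂) = 0.259278
Call price V = S·e^{−qT}·N(d₁) − K·e^{−rT}·N(d₂) = 144.970926 − 68.883888 = 76.087038
φ(d₁) = (1/√(2π))·e^{−d₁²/2} = 0.376261
ν = S·e^{−qT}·φ(d₁)·√T = 141.730681

price = 76.087038
ν = 141.730681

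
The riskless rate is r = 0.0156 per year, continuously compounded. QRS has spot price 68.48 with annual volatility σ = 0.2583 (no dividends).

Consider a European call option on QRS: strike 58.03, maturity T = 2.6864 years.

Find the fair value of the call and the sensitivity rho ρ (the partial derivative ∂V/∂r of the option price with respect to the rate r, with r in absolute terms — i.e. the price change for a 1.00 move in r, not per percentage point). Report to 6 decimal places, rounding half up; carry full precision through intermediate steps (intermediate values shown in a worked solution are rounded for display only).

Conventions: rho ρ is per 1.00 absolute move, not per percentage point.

price = 18.022075
ρ = 91.139692

σ√T = 0.2583·√2.6864 = 0.423360
d₁ = (ln(S/K) + (r+σ²/2)T) / (σ√T) = (ln(68.48/58.03) + (0.0156+0.2583²/2)·2.6864) / 0.423360 = (0.165582 + 0.131525) / 0.423360 = 0.701782
d₂ = d₁ − σ√T = 0.701782 − 0.423360 = 0.278422
e^{−rT} = 0.958958
N(d₁) = 0.758592,  N(d₂) = 0.609656
Call price V = S·N(d₁) − K·e^{−rT}·N(d₂) = 51.948405 − 33.926329 = 18.022075
ρ = K·T·e^{−rT}·N(d₂) = 91.139692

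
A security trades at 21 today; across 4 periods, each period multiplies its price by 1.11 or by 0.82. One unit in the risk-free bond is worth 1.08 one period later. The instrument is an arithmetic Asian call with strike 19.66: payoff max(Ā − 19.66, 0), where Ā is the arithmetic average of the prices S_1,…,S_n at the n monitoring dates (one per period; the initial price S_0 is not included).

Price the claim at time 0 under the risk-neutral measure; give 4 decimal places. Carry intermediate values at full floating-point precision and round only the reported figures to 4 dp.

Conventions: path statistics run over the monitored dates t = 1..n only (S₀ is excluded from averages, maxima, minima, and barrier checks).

price = 4.3890

No-arbitrage gives p* = (R−d)/(u−d) = 0.8966: enumerate every path, weight its payoff by its p*-probability, and discount by R^4.
Enumerate all 2^4 = 16 price paths (U = up ×1.11, D = down ×0.82); each path with k up-moves has probability p*^k·(1−p*)^(4−k).
DDDD: Ā=13.1034, payoff=0.0000, prob=0.000115
UDDD: Ā=17.7376, payoff=0.0000, prob=0.000993
DUDD: Ā=16.2151, payoff=0.0000, prob=0.000993
UUDD: Ā=21.9497, payoff=2.2897, prob=0.008602
DDUD: Ā=14.9666, payoff=0.0000, prob=0.000993
UDUD: Ā=20.2597, payoff=0.5997, prob=0.008602
DUUD: Ā=18.7372, payoff=0.0000, prob=0.008602
UUUD: Ā=25.3637, payoff=5.7037, prob=0.074550
DDDU: Ā=13.9429, payoff=0.0000, prob=0.000993
UDDU: Ā=18.8739, payoff=0.0000, prob=0.008602
DUDU: Ā=17.3514, payoff=0.0000, prob=0.008602
UUDU: Ā=23.4879, payoff=3.8279, prob=0.074550
DDUU: Ā=16.1029, payoff=0.0000, prob=0.008602
UDUU: Ā=21.7979, payoff=2.1379, prob=0.074550
DUUU: Ā=20.2754, payoff=0.6154, prob=0.074550
UUUU: Ā=27.4460, payoff=7.7860, prob=0.646102
Price = Σ prob·payoff / R^4 = 5.971222 / 1.360489 = 4.3890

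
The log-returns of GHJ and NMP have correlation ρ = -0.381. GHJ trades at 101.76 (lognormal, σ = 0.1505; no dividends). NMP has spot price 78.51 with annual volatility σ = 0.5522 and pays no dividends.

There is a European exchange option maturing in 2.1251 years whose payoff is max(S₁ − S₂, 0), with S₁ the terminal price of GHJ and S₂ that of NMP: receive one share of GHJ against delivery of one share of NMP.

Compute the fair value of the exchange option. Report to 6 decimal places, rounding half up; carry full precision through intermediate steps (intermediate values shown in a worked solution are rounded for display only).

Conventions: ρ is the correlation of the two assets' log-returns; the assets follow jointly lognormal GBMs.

σ_eff = √(σ₁² + σ₂² − 2ρσ₁σ₂) = √(0.1505² + 0.5522² − 2·-0.381·0.1505·0.5522) = 0.625222
d₁ = (ln(S₁/S₂) + (q₂ − q₁ + σ_eff²/2)T) / (σ_eff√T) = (ln(101.76/78.51) + (0.0 − 0.0 + 0.195451)·2.1251) / 0.911431 = 0.740313
d₂ = d₁ − σ_eff√T = 0.740313 − 0.911431 = -0.171118
N(d₁) = 0.770445,  N(d₂) = 0.432066
V = S₁·e^{−q₁T}·N(d₁) − S₂·e^{−q₂T}·N(d₂) = 78.400480 − 33.921476 = 44.479004
Key observation: no risk-free rate is needed — with the second asset as numeraire the exchange option is a call on the ratio S₁/S₂, and r cancels out of the value.

exchange price = 44.479004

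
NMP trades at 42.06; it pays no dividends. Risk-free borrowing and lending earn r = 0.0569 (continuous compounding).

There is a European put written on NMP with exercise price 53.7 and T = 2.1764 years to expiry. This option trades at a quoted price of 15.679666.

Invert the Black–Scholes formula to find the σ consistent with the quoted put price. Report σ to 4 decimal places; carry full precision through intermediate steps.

sigma = 0.4978

At σ = 0.4978 the Black–Scholes value reproduces the quote:
σ√T = 0.4978·√2.1764 = 0.734386
d₁ = (ln(S/K) + (r+σ²/2)T) / (σ√T) = (ln(42.06/53.7) + (0.0569+0.4978²/2)·2.1764) / 0.734386 = (-0.244316 + 0.393498) / 0.734386 = 0.203139
d₂ = d₁ − σ√T = 0.203139 − 0.734386 = -0.531247
e^{−rT} = 0.883524
N(−d₁) = 0.419513,  N(−d₂) = 0.702376
V = K·e^{−rT}·N(−d₂) − S·N(−d₁) = 33.324387 − 17.644721 = 15.679666 (the observed quote) — the price is monotone increasing in volatility, hence this σ is the only solution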